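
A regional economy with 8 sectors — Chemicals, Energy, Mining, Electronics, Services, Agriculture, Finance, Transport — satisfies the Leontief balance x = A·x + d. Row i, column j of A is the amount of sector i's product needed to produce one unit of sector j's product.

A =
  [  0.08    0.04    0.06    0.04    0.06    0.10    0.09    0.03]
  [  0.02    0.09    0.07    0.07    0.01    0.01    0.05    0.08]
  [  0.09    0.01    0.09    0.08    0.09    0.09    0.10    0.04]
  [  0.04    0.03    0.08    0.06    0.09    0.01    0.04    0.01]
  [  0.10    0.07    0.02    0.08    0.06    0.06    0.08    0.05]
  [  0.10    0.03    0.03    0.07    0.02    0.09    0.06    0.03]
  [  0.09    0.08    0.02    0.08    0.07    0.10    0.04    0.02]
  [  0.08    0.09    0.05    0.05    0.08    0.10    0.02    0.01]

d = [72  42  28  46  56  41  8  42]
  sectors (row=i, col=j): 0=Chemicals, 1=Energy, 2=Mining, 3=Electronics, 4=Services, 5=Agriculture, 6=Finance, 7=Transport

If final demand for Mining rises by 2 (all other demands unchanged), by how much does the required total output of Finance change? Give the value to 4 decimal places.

0.1353

Form M = I − A:
  [  0.92   -0.04   -0.06   -0.04   -0.06   -0.10   -0.09   -0.03]
  [ -0.02    0.91   -0.07   -0.07   -0.01   -0.01   -0.05   -0.08]
  [ -0.09   -0.01    0.91   -0.08   -0.09   -0.09   -0.10   -0.04]
  [ -0.04   -0.03   -0.08    0.94   -0.09   -0.01   -0.04   -0.01]
  [ -0.10   -0.07   -0.02   -0.08    0.94   -0.06   -0.08   -0.05]
  [ -0.10   -0.03   -0.03   -0.07   -0.02    0.91   -0.06   -0.03]
  [ -0.09   -0.08   -0.02   -0.08   -0.07   -0.10    0.96   -0.02]
  [ -0.08   -0.09   -0.05   -0.05   -0.08   -0.10   -0.02    0.99]
Leontief inverse L = M⁻¹:
  [  1.1549    0.0891    0.1069    0.1034    0.1148    0.1704    0.1498    0.0615]
  [  0.0717    1.1321    0.1134    0.1197    0.0561    0.0584    0.0930    0.1059]
  [  0.1800    0.0662    1.1467    0.1553    0.1598    0.1733    0.1720    0.0755]
  [  0.0932    0.0650    0.1171    1.1074    0.1344    0.0568    0.0859    0.0342]
  [  0.1715    0.1234    0.0697    0.1430    1.1165    0.1265    0.1384    0.0824]
  [  0.1614    0.0700    0.0715    0.1216    0.0668    1.1483    0.1098    0.0551]
  [  0.1581    0.1286    0.0677    0.1406    0.1210    0.1614    1.0974    0.0525]
  [  0.1470    0.1364    0.0970    0.1097    0.1287    0.1602    0.0780    1.0435]
Total output x = L · d:
  x_0 = 1.1549·72 + 0.0891·42 + 0.1069·28 + 0.1034·46 + 0.1148·56 + 0.1704·41 + 0.1498·8 + 0.0615·42 = 111.8369
  x_1 = 0.0717·72 + 1.1321·42 + 0.1134·28 + 0.1197·46 + 0.0561·56 + 0.0584·41 + 0.0930·8 + 0.1059·42 = 72.1189
  x_2 = 0.1800·72 + 0.0662·42 + 1.1467·28 + 0.1553·46 + 0.1598·56 + 0.1733·41 + 0.1720·8 + 0.0755·42 = 75.5918
  x_3 = 0.0932·72 + 0.0650·42 + 0.1171·28 + 1.1074·46 + 0.1344·56 + 0.0568·41 + 0.0859·8 + 0.0342·42 = 75.6394
  x_4 = 0.1715·72 + 0.1234·42 + 0.0697·28 + 0.1430·46 + 1.1165·56 + 0.1265·41 + 0.1384·8 + 0.0824·42 = 98.3429
  x_5 = 0.1614·72 + 0.0700·42 + 0.0715·28 + 0.1216·46 + 0.0668·56 + 1.1483·41 + 0.1098·8 + 0.0551·42 = 76.1726
  x_6 = 0.1581·72 + 0.1286·42 + 0.0677·28 + 0.1406·46 + 0.1210·56 + 0.1614·41 + 1.0974·8 + 0.0525·42 = 49.5261
  x_7 = 0.1470·72 + 0.1364·42 + 0.0970·28 + 0.1097·46 + 0.1287·56 + 0.1602·41 + 0.0780·8 + 1.0435·42 = 82.2974
Δx_6 = L[6,2] · Δd_2 = 0.0677 · 2 = 0.1353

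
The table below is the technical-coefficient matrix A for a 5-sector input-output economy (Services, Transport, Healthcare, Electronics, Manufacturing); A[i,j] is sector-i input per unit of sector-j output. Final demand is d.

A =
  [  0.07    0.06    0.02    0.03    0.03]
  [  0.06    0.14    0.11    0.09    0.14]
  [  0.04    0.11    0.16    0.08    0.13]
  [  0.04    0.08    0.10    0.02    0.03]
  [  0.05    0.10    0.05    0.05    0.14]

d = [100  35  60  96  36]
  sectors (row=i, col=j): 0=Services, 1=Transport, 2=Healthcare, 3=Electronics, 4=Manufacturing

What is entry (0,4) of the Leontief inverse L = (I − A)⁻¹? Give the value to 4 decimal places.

Form M = I − A:
  [  0.93   -0.06   -0.02   -0.03   -0.03]
  [ -0.06    0.86   -0.11   -0.09   -0.14]
  [ -0.04   -0.11    0.84   -0.08   -0.13]
  [ -0.04   -0.08   -0.10    0.98   -0.03]
  [ -0.05   -0.10   -0.05   -0.05    0.86]
Leontief inverse L = M⁻¹:
  [  1.0888    0.0939    0.0478    0.0490    0.0622]
  [  0.1074    1.2367    0.1961    0.1451    0.2398]
  [  0.0851    0.2050    1.2491    0.1351    0.2299]
  [  0.0645    0.1309    0.1487    1.0508    0.0827]
  [  0.0845    0.1688    0.1068    0.0887    1.2125]
Total output x = L · d:
  x_0 = 1.0888·100 + 0.0939·35 + 0.0478·60 + 0.0490·96 + 0.0622·36 = 121.9787
  x_1 = 0.1074·100 + 1.2367·35 + 0.1961·60 + 0.1451·96 + 0.2398·36 = 88.3461
  x_2 = 0.0851·100 + 0.2050·35 + 1.2491·60 + 0.1351·96 + 0.2299·36 = 111.8830
  x_3 = 0.0645·100 + 0.1309·35 + 0.1487·60 + 1.0508·96 + 0.0827·36 = 123.7989
  x_4 = 0.0845·100 + 0.1688·35 + 0.1068·60 + 0.0887·96 + 1.2125·36 = 72.9275

L[0,4] = 0.0622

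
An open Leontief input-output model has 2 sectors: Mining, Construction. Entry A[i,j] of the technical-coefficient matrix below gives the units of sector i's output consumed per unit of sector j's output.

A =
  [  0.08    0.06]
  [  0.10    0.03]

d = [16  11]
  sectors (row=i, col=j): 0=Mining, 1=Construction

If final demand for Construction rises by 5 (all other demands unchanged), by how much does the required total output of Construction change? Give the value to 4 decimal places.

5.1895

Form M = I − A:
  [  0.92   -0.06]
  [ -0.10    0.97]
Leontief inverse L = M⁻¹:
  [  1.0943    0.0677]
  [  0.1128    1.0379]
Total output x = L · d:
  x_0 = 1.0943·16 + 0.0677·11 = 18.2536
  x_1 = 0.1128·16 + 1.0379·11 = 13.2220
Δx_1 = L[1,1] · Δd_1 = 1.0379 · 5 = 5.1895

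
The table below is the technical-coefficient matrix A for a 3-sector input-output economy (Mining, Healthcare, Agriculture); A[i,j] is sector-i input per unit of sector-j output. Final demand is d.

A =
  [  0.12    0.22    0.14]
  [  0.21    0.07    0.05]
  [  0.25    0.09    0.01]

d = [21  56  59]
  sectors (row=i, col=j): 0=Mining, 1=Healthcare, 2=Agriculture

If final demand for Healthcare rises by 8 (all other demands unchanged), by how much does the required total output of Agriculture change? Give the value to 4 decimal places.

1.4858

Form M = I − A:
  [  0.88   -0.22   -0.14]
  [ -0.21    0.93   -0.05]
  [ -0.25   -0.09    0.99]
Leontief inverse L = M⁻¹:
  [  1.2680    0.3189    0.1954]
  [  0.3050    1.1573    0.1016]
  [  0.3479    0.1857    1.0687]
Total output x = L · d:
  x_0 = 1.2680·21 + 0.3189·56 + 0.1954·59 = 56.0130
  x_1 = 0.3050·21 + 1.1573·56 + 0.1016·59 = 77.2050
  x_2 = 0.3479·21 + 0.1857·56 + 1.0687·59 = 80.7593
Δx_2 = L[2,1] · Δd_1 = 0.1857 · 8 = 1.4858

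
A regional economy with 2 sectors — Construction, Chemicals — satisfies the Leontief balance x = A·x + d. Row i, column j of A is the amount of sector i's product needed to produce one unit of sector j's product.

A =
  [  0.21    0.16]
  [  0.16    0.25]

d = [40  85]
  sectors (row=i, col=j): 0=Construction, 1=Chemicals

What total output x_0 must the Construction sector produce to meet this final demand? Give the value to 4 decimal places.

76.9095

Form M = I − A:
  [  0.79   -0.16]
  [ -0.16    0.75]
Leontief inverse L = M⁻¹:
  [  1.3230    0.2822]
  [  0.2822    1.3935]
Total output x = L · d:
  x_0 = 1.3230·40 + 0.2822·85 = 76.9095
  x_1 = 0.2822·40 + 1.3935·85 = 129.7407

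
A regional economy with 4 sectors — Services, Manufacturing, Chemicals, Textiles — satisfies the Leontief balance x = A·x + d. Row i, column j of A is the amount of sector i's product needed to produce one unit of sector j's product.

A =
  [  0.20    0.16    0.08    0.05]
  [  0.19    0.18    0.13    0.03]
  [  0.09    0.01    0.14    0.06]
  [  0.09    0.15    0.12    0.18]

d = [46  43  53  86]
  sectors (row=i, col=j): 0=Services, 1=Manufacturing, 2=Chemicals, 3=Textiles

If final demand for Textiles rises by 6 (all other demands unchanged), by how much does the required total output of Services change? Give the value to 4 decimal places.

Form M = I − A:
  [  0.80   -0.16   -0.08   -0.05]
  [ -0.19    0.82   -0.13   -0.03]
  [ -0.09   -0.01    0.86   -0.06]
  [ -0.09   -0.15   -0.12    0.82]
Leontief inverse L = M⁻¹:
  [  1.3503    0.2851    0.1835    0.1062]
  [  0.3471    1.3060    0.2418    0.0866]
  [  0.1618    0.0645    1.2016    0.1001]
  [  0.2354    0.2797    0.2402    1.2617]
Total output x = L · d:
  x_0 = 1.3503·46 + 0.2851·43 + 0.1835·53 + 0.1062·86 = 93.2357
  x_1 = 0.3471·46 + 1.3060·43 + 0.2418·53 + 0.0866·86 = 92.3951
  x_2 = 0.1618·46 + 0.0645·43 + 1.2016·53 + 0.1001·86 = 82.5121
  x_3 = 0.2354·46 + 0.2797·43 + 0.2402·53 + 1.2617·86 = 144.0877
Δx_0 = L[0,3] · Δd_3 = 0.1062 · 6 = 0.6372

0.6372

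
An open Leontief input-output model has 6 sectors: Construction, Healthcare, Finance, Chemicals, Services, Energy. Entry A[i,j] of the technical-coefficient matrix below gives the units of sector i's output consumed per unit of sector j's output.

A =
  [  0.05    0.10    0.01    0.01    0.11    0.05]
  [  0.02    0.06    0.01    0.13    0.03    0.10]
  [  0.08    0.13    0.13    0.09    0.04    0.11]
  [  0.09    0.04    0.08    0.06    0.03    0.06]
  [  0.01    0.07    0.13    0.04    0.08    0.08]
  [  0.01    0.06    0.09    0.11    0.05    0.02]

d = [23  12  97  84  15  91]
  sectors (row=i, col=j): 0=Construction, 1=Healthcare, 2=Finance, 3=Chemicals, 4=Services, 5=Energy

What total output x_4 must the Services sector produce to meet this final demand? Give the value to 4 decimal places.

58.2733

Form M = I − A:
  [  0.95   -0.10   -0.01   -0.01   -0.11   -0.05]
  [ -0.02    0.94   -0.01   -0.13   -0.03   -0.10]
  [ -0.08   -0.13    0.87   -0.09   -0.04   -0.11]
  [ -0.09   -0.04   -0.08    0.94   -0.03   -0.06]
  [ -0.01   -0.07   -0.13   -0.04    0.92   -0.08]
  [ -0.01   -0.06   -0.09   -0.11   -0.05    0.98]
Leontief inverse L = M⁻¹:
  [  1.0670    0.1386    0.0488    0.0516    0.1407    0.0887]
  [  0.0461    1.0962    0.0517    0.1753    0.0566    0.1354]
  [  0.1243    0.2046    1.2007    0.1694    0.0890    0.1796]
  [  0.1186    0.0880    0.1240    1.1038    0.0640    0.1017]
  [  0.0413    0.1267    0.1915    0.0994    1.1149    0.1336]
  [  0.0405    0.1037    0.1376    0.1558    0.0771    1.0643]
Total output x = L · d:
  x_0 = 1.0670·23 + 0.1386·12 + 0.0488·97 + 0.0516·84 + 0.1407·15 + 0.0887·91 = 45.4498
  x_1 = 0.0461·23 + 1.0962·12 + 0.0517·97 + 0.1753·84 + 0.0566·15 + 0.1354·91 = 47.1195
  x_2 = 0.1243·23 + 0.2046·12 + 1.2007·97 + 0.1694·84 + 0.0890·15 + 0.1796·91 = 153.6866
  x_3 = 0.1186·23 + 0.0880·12 + 0.1240·97 + 1.1038·84 + 0.0640·15 + 0.1017·91 = 118.7401
  x_4 = 0.0413·23 + 0.1267·12 + 0.1915·97 + 0.0994·84 + 1.1149·15 + 0.1336·91 = 58.2733
  x_5 = 0.0405·23 + 0.1037·12 + 0.1376·97 + 0.1558·84 + 0.0771·15 + 1.0643·91 = 126.6210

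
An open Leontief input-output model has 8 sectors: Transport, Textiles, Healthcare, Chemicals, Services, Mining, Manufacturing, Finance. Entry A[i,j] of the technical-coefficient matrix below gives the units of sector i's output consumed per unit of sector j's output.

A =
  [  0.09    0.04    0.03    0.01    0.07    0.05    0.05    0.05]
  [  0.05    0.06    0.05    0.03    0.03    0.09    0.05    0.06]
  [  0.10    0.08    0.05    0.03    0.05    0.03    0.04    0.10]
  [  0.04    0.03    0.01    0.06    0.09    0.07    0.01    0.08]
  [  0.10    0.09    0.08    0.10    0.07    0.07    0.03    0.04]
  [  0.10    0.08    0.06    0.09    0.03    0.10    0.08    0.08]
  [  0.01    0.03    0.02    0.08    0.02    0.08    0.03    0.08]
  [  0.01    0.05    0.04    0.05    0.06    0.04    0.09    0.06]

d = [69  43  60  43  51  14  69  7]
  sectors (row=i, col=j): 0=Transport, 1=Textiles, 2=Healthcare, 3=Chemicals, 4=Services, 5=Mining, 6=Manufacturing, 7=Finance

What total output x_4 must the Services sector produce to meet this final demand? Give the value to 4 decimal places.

Form M = I − A:
  [  0.91   -0.04   -0.03   -0.01   -0.07   -0.05   -0.05   -0.05]
  [ -0.05    0.94   -0.05   -0.03   -0.03   -0.09   -0.05   -0.06]
  [ -0.10   -0.08    0.95   -0.03   -0.05   -0.03   -0.04   -0.10]
  [ -0.04   -0.03   -0.01    0.94   -0.09   -0.07   -0.01   -0.08]
  [ -0.10   -0.09   -0.08   -0.10    0.93   -0.07   -0.03   -0.04]
  [ -0.10   -0.08   -0.06   -0.09   -0.03    0.90   -0.08   -0.08]
  [ -0.01   -0.03   -0.02   -0.08   -0.02   -0.08    0.97   -0.08]
  [ -0.01   -0.05   -0.04   -0.05   -0.06   -0.04   -0.09    0.94]
Leontief inverse L = M⁻¹:
  [  1.1370    0.0818    0.0619    0.0500    0.1076    0.0976    0.0862    0.0968]
  [  0.0986    1.1052    0.0836    0.0737    0.0686    0.1430    0.0907    0.1138]
  [  0.1524    0.1288    1.0869    0.0743    0.0959    0.0853    0.0846    0.1568]
  [  0.0869    0.0737    0.0432    1.1047    0.1313    0.1196    0.0472    0.1277]
  [  0.1706    0.1515    0.1254    0.1570    1.1284    0.1409    0.0803    0.1123]
  [  0.1683    0.1423    0.1057    0.1517    0.0887    1.1760    0.1363    0.1576]
  [  0.0467    0.0661    0.0463    0.1190    0.0546    0.1243    1.0634    0.1252]
  [  0.0510    0.0911    0.0706    0.0942    0.0969    0.0896    0.1246    1.1102]
Total output x = L · d:
  x_0 = 1.1370·69 + 0.0818·43 + 0.0619·60 + 0.0500·43 + 0.1076·51 + 0.0976·14 + 0.0862·69 + 0.0968·7 = 101.3075
  x_1 = 0.0986·69 + 1.1052·43 + 0.0836·60 + 0.0737·43 + 0.0686·51 + 0.1430·14 + 0.0907·69 + 0.1138·7 = 75.0719
  x_2 = 0.1524·69 + 0.1288·43 + 1.0869·60 + 0.0743·43 + 0.0959·51 + 0.0853·14 + 0.0846·69 + 0.1568·7 = 97.4857
  x_3 = 0.0869·69 + 0.0737·43 + 0.0432·60 + 1.1047·43 + 0.1313·51 + 0.1196·14 + 0.0472·69 + 0.1277·7 = 71.7798
  x_4 = 0.1706·69 + 0.1515·43 + 0.1254·60 + 0.1570·43 + 1.1284·51 + 0.1409·14 + 0.0803·69 + 0.1123·7 = 98.4128
  x_5 = 0.1683·69 + 0.1423·43 + 0.1057·60 + 0.1517·43 + 0.0887·51 + 1.1760·14 + 0.1363·69 + 0.1576·7 = 62.0891
  x_6 = 0.0467·69 + 0.0661·43 + 0.0463·60 + 0.1190·43 + 0.0546·51 + 0.1243·14 + 1.0634·69 + 0.1252·7 = 92.7378
  x_7 = 0.0510·69 + 0.0911·43 + 0.0706·60 + 0.0942·43 + 0.0969·51 + 0.0896·14 + 0.1246·69 + 1.1102·7 = 38.2871

98.4128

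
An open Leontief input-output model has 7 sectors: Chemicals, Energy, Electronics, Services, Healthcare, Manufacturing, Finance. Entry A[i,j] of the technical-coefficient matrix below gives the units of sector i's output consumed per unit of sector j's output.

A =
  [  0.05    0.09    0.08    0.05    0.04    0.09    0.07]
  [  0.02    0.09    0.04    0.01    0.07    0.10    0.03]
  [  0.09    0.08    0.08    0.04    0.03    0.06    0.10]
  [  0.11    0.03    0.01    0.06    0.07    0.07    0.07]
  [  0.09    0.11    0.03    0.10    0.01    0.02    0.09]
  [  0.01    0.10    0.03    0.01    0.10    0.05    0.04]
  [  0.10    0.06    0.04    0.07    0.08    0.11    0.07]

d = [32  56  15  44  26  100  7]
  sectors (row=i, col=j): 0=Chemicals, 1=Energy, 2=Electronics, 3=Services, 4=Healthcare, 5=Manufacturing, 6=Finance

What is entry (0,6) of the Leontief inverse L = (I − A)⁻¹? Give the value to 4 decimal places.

Form M = I − A:
  [  0.95   -0.09   -0.08   -0.05   -0.04   -0.09   -0.07]
  [ -0.02    0.91   -0.04   -0.01   -0.07   -0.10   -0.03]
  [ -0.09   -0.08    0.92   -0.04   -0.03   -0.06   -0.10]
  [ -0.11   -0.03   -0.01    0.94   -0.07   -0.07   -0.07]
  [ -0.09   -0.11   -0.03   -0.10    0.99   -0.02   -0.09]
  [ -0.01   -0.10   -0.03   -0.01   -0.10    0.95   -0.04]
  [ -0.10   -0.06   -0.04   -0.07   -0.08   -0.11    0.93]
Leontief inverse L = M⁻¹:
  [  1.0998    0.1573    0.1166    0.0854    0.0902    0.1504    0.1220]
  [  0.0532    1.1442    0.0658    0.0357    0.1074    0.1423    0.0672]
  [  0.1437    0.1491    1.1203    0.0784    0.0811    0.1255    0.1552]
  [  0.1575    0.0907    0.0425    1.0972    0.1137    0.1241    0.1183]
  [  0.1414    0.1706    0.0645    0.1360    1.0592    0.0839    0.1394]
  [  0.0449    0.1515    0.0541    0.0378    0.1332    1.0907    0.0767]
  [  0.1572    0.1366    0.0801    0.1136    0.1355    0.1763    1.1294]
Total output x = L · d:
  x_0 = 1.0998·32 + 0.1573·56 + 0.1166·15 + 0.0854·44 + 0.0902·26 + 0.1504·100 + 0.1220·7 = 67.7547
  x_1 = 0.0532·32 + 1.1442·56 + 0.0658·15 + 0.0357·44 + 0.1074·26 + 0.1423·100 + 0.0672·7 = 85.8301
  x_2 = 0.1437·32 + 0.1491·56 + 1.1203·15 + 0.0784·44 + 0.0811·26 + 0.1255·100 + 0.1552·7 = 48.9493
  x_3 = 0.1575·32 + 0.0907·56 + 0.0425·15 + 1.0972·44 + 0.1137·26 + 0.1241·100 + 0.1183·7 = 75.2247
  x_4 = 0.1414·32 + 0.1706·56 + 0.0645·15 + 0.1360·44 + 1.0592·26 + 0.0839·100 + 0.1394·7 = 57.9335
  x_5 = 0.0449·32 + 0.1515·56 + 0.0541·15 + 0.0378·44 + 0.1332·26 + 1.0907·100 + 0.0767·7 = 125.4655
  x_6 = 0.1572·32 + 0.1366·56 + 0.0801·15 + 0.1136·44 + 0.1355·26 + 0.1763·100 + 1.1294·7 = 47.9407

L[0,6] = 0.1220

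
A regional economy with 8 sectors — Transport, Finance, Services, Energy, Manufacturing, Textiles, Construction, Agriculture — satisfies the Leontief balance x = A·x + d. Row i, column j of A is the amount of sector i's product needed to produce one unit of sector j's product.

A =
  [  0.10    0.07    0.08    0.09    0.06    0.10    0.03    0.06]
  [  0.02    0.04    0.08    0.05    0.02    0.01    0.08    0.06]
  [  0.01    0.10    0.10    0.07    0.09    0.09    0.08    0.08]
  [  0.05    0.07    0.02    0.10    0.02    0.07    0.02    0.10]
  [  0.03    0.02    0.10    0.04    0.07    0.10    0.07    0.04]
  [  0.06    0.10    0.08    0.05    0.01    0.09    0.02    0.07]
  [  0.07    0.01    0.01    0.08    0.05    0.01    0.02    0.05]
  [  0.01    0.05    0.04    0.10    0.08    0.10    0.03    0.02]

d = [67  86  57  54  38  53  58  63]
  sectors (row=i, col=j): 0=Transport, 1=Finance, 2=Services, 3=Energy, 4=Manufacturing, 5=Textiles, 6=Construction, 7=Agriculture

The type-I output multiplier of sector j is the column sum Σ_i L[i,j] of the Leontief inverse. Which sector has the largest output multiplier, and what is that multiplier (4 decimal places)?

Energy (2.0818)

Form M = I − A:
  [  0.90   -0.07   -0.08   -0.09   -0.06   -0.10   -0.03   -0.06]
  [ -0.02    0.96   -0.08   -0.05   -0.02   -0.01   -0.08   -0.06]
  [ -0.01   -0.10    0.90   -0.07   -0.09   -0.09   -0.08   -0.08]
  [ -0.05   -0.07   -0.02    0.90   -0.02   -0.07   -0.02   -0.10]
  [ -0.03   -0.02   -0.10   -0.04    0.93   -0.10   -0.07   -0.04]
  [ -0.06   -0.10   -0.08   -0.05   -0.01    0.91   -0.02   -0.07]
  [ -0.07   -0.01   -0.01   -0.08   -0.05   -0.01    0.98   -0.05]
  [ -0.01   -0.05   -0.04   -0.10   -0.08   -0.10   -0.03    0.98]
Leontief inverse L = M⁻¹:
  [  1.1491    0.1415    0.1542    0.1716    0.1133    0.1840    0.0787    0.1309]
  [  0.0459    1.0779    0.1187    0.1000    0.0549    0.0546    0.1092    0.1004]
  [  0.0532    0.1669    1.1733    0.1501    0.1456    0.1691    0.1325    0.1494]
  [  0.0845    0.1214    0.0694    1.1630    0.0571    0.1304    0.0533    0.1513]
  [  0.0669    0.0755    0.1590    0.1023    1.1146    0.1659    0.1092    0.0950]
  [  0.0963    0.1585    0.1399    0.1152    0.0522    1.1542    0.0608    0.1265]
  [  0.0966    0.0433    0.0441    0.1241    0.0780    0.0544    1.0423    0.0851]
  [  0.0431    0.0993    0.0912    0.1556    0.1144    0.1579    0.0642    1.0717]
Total output x = L · d:
  x_0 = 1.1491·67 + 0.1415·86 + 0.1542·57 + 0.1716·54 + 0.1133·38 + 0.1840·53 + 0.0787·58 + 0.1309·63 = 134.0743
  x_1 = 0.0459·67 + 1.0779·86 + 0.1187·57 + 0.1000·54 + 0.0549·38 + 0.0546·53 + 0.1092·58 + 0.1004·63 = 125.5861
  x_2 = 0.0532·67 + 0.1669·86 + 1.1733·57 + 0.1501·54 + 0.1456·38 + 0.1691·53 + 0.1325·58 + 0.1494·63 = 124.4877
  x_3 = 0.0845·67 + 0.1214·86 + 0.0694·57 + 1.1630·54 + 0.0571·38 + 0.1304·53 + 0.0533·58 + 0.1513·63 = 104.5666
  x_4 = 0.0669·67 + 0.0755·86 + 0.1590·57 + 0.1023·54 + 1.1146·38 + 0.1659·53 + 0.1092·58 + 0.0950·63 = 89.0243
  x_5 = 0.0963·67 + 0.1585·86 + 0.1399·57 + 0.1152·54 + 0.0522·38 + 1.1542·53 + 0.0608·58 + 0.1265·63 = 108.9349
  x_6 = 0.0966·67 + 0.0433·86 + 0.0441·57 + 0.1241·54 + 0.0780·38 + 0.0544·53 + 1.0423·58 + 0.0851·63 = 91.0622
  x_7 = 0.0431·67 + 0.0993·86 + 0.0912·57 + 0.1556·54 + 0.1144·38 + 0.1579·53 + 0.0642·58 + 1.0717·63 = 108.9832
Output multipliers (column sums of L):
  Transport: 1.6356
  Finance: 1.8842
  Services: 1.9498
  Energy: 2.0818
  Manufacturing: 1.7301
  Textiles: 2.0705
  Construction: 1.6502
  Agriculture: 1.9102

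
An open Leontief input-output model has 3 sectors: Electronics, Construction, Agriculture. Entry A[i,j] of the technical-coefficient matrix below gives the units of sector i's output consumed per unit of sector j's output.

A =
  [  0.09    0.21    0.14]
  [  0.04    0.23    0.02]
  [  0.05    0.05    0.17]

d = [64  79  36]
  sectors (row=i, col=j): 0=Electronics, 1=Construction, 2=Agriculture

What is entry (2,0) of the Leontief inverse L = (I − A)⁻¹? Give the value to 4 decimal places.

L[2,0] = 0.0713

Form M = I − A:
  [  0.91   -0.21   -0.14]
  [ -0.04    0.77   -0.02]
  [ -0.05   -0.05    0.83]
Leontief inverse L = M⁻¹:
  [  1.1238    0.3193    0.1972]
  [  0.0602    1.3178    0.0419]
  [  0.0713    0.0986    1.2192]
Total output x = L · d:
  x_0 = 1.1238·64 + 0.3193·79 + 0.1972·36 = 104.2464
  x_1 = 0.0602·64 + 1.3178·79 + 0.0419·36 = 109.4738
  x_2 = 0.0713·64 + 0.0986·79 + 1.2192·36 = 56.2482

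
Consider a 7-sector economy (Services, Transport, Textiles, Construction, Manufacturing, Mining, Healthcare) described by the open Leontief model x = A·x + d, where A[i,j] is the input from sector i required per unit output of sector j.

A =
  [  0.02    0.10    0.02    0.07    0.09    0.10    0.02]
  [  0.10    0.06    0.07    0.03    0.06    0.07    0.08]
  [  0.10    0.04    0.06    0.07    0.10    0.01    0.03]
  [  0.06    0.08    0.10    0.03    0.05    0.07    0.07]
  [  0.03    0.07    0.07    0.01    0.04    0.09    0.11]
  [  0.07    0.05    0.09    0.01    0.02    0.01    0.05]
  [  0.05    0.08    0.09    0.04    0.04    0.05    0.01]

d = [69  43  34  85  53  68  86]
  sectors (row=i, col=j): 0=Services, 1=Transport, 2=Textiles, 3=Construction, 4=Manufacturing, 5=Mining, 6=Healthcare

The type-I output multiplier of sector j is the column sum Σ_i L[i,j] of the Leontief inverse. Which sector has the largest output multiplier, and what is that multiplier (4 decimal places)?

Form M = I − A:
  [  0.98   -0.10   -0.02   -0.07   -0.09   -0.10   -0.02]
  [ -0.10    0.94   -0.07   -0.03   -0.06   -0.07   -0.08]
  [ -0.10   -0.04    0.94   -0.07   -0.10   -0.01   -0.03]
  [ -0.06   -0.08   -0.10    0.97   -0.05   -0.07   -0.07]
  [ -0.03   -0.07   -0.07   -0.01    0.96   -0.09   -0.11]
  [ -0.07   -0.05   -0.09   -0.01   -0.02    0.99   -0.05]
  [ -0.05   -0.08   -0.09   -0.04   -0.04   -0.05    0.99]
Leontief inverse L = M⁻¹:
  [  1.0655    0.1465    0.0723    0.0920    0.1269    0.1400    0.0632]
  [  0.1475    1.1141    0.1229    0.0612    0.1068    0.1149    0.1187]
  [  0.1399    0.0897    1.1064    0.0976    0.1431    0.0551    0.0692]
  [  0.1104    0.1309    0.1532    1.0606    0.0966    0.1112    0.1088]
  [  0.0755    0.1154    0.1200    0.0360    1.0789    0.1249    0.1432]
  [  0.1027    0.0845    0.1225    0.0332    0.0541    1.0387    0.0734]
  [  0.0911    0.1198    0.1314    0.0644    0.0783    0.0834    1.0431]
Total output x = L · d:
  x_0 = 1.0655·69 + 0.1465·43 + 0.0723·34 + 0.0920·85 + 0.1269·53 + 0.1400·68 + 0.0632·86 = 111.7766
  x_1 = 0.1475·69 + 1.1141·43 + 0.1229·34 + 0.0612·85 + 0.1068·53 + 0.1149·68 + 0.1187·86 = 91.1520
  x_2 = 0.1399·69 + 0.0897·43 + 1.1064·34 + 0.0976·85 + 0.1431·53 + 0.0551·68 + 0.0692·86 = 76.7031
  x_3 = 0.1104·69 + 0.1309·43 + 0.1532·34 + 1.0606·85 + 0.0966·53 + 0.1112·68 + 0.1088·86 = 130.6430
  x_4 = 0.0755·69 + 0.1154·43 + 0.1200·34 + 0.0360·85 + 1.0789·53 + 0.1249·68 + 0.1432·86 = 95.2979
  x_5 = 0.1027·69 + 0.0845·43 + 0.1225·34 + 0.0332·85 + 0.0541·53 + 1.0387·68 + 0.0734·86 = 97.5182
  x_6 = 0.0911·69 + 0.1198·43 + 0.1314·34 + 0.0644·85 + 0.0783·53 + 0.0834·68 + 1.0431·86 = 120.9069
Output multipliers (column sums of L):
  Services: 1.7326
  Transport: 1.8010
  Textiles: 1.8288
  Construction: 1.4450
  Manufacturing: 1.6847
  Mining: 1.6680
  Healthcare: 1.6197

Textiles (1.8288)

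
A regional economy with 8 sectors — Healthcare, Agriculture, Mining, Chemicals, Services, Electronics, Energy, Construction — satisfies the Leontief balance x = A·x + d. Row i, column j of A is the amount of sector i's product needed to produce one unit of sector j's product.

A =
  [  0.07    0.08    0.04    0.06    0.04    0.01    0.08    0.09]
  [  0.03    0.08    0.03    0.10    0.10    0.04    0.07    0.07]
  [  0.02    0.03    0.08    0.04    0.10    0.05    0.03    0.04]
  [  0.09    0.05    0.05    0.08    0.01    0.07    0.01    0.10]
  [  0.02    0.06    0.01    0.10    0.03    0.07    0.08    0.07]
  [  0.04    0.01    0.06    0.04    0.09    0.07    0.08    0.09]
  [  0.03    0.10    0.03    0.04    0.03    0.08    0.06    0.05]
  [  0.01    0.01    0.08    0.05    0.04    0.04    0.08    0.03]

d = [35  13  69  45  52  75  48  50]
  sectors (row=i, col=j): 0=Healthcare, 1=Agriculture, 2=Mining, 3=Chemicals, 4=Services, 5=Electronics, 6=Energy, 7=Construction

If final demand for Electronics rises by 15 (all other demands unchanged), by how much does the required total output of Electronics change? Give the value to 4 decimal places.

16.7719

Form M = I − A:
  [  0.93   -0.08   -0.04   -0.06   -0.04   -0.01   -0.08   -0.09]
  [ -0.03    0.92   -0.03   -0.10   -0.10   -0.04   -0.07   -0.07]
  [ -0.02   -0.03    0.92   -0.04   -0.10   -0.05   -0.03   -0.04]
  [ -0.09   -0.05   -0.05    0.92   -0.01   -0.07   -0.01   -0.10]
  [ -0.02   -0.06   -0.01   -0.10    0.97   -0.07   -0.08   -0.07]
  [ -0.04   -0.01   -0.06   -0.04   -0.09    0.93   -0.08   -0.09]
  [ -0.03   -0.10   -0.03   -0.04   -0.03   -0.08    0.94   -0.05]
  [ -0.01   -0.01   -0.08   -0.05   -0.04   -0.04   -0.08    0.97]
Leontief inverse L = M⁻¹:
  [  1.1019    0.1264    0.0794    0.1139    0.0828    0.0538    0.1308    0.1441]
  [  0.0664    1.1296    0.0719    0.1629    0.1463    0.0929    0.1255    0.1331]
  [  0.0442    0.0634    1.1126    0.0848    0.1380    0.0896    0.0715    0.0853]
  [  0.1238    0.0881    0.0930    1.1304    0.0540    0.1111    0.0594    0.1555]
  [  0.0521    0.1003    0.0477    0.1499    1.0696    0.1154    0.1264    0.1239]
  [  0.0694    0.0511    0.1008    0.0912    0.1332    1.1181    0.1326    0.1439]
  [  0.0582    0.1397    0.0656    0.0889    0.0742    0.1221    1.1075    0.1011]
  [  0.0319    0.0405    0.1097    0.0854    0.0722    0.0756    0.1136    1.0682]
Total output x = L · d:
  x_0 = 1.1019·35 + 0.1264·13 + 0.0794·69 + 0.1139·45 + 0.0828·52 + 0.0538·75 + 0.1308·48 + 0.1441·50 = 72.6447
  x_1 = 0.0664·35 + 1.1296·13 + 0.0719·69 + 0.1629·45 + 0.1463·52 + 0.0929·75 + 0.1255·48 + 0.1331·50 = 56.5490
  x_2 = 0.0442·35 + 0.0634·13 + 1.1126·69 + 0.0848·45 + 0.1380·52 + 0.0896·75 + 0.0715·48 + 0.0853·50 = 104.5524
  x_3 = 0.1238·35 + 0.0881·13 + 0.0930·69 + 1.1304·45 + 0.0540·52 + 0.1111·75 + 0.0594·48 + 0.1555·50 = 84.5168
  x_4 = 0.0521·35 + 0.1003·13 + 0.0477·69 + 0.1499·45 + 1.0696·52 + 0.1154·75 + 0.1264·48 + 0.1239·50 = 89.7119
  x_5 = 0.0694·35 + 0.0511·13 + 0.1008·69 + 0.0912·45 + 0.1332·52 + 1.1181·75 + 0.1326·48 + 0.1439·50 = 118.5035
  x_6 = 0.0582·35 + 0.1397·13 + 0.0656·69 + 0.0889·45 + 0.0742·52 + 0.1221·75 + 1.1075·48 + 0.1011·50 = 83.6065
  x_7 = 0.0319·35 + 0.0405·13 + 0.1097·69 + 0.0854·45 + 0.0722·52 + 0.0756·75 + 0.1136·48 + 1.0682·50 = 81.3393
Δx_5 = L[5,5] · Δd_5 = 1.1181 · 15 = 16.7719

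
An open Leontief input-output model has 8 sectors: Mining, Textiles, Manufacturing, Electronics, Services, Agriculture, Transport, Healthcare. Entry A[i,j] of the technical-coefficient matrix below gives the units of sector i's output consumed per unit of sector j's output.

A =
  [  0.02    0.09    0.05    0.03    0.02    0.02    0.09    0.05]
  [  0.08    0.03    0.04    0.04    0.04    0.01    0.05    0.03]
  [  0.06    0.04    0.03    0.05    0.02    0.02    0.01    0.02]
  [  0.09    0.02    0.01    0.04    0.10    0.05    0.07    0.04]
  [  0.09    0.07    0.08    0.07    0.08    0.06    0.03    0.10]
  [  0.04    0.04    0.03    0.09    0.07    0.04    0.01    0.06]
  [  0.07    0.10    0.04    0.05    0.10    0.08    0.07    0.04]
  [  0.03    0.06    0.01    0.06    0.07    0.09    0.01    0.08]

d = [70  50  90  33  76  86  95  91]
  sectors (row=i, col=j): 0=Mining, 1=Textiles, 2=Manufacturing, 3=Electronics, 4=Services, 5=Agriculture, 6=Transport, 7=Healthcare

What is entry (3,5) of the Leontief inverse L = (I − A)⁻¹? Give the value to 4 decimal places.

Form M = I − A:
  [  0.98   -0.09   -0.05   -0.03   -0.02   -0.02   -0.09   -0.05]
  [ -0.08    0.97   -0.04   -0.04   -0.04   -0.01   -0.05   -0.03]
  [ -0.06   -0.04    0.97   -0.05   -0.02   -0.02   -0.01   -0.02]
  [ -0.09   -0.02   -0.01    0.96   -0.10   -0.05   -0.07   -0.04]
  [ -0.09   -0.07   -0.08   -0.07    0.92   -0.06   -0.03   -0.10]
  [ -0.04   -0.04   -0.03   -0.09   -0.07    0.96   -0.01   -0.06]
  [ -0.07   -0.10   -0.04   -0.05   -0.10   -0.08    0.93   -0.04]
  [ -0.03   -0.06   -0.01   -0.06   -0.07   -0.09   -0.01    0.92]
Leontief inverse L = M⁻¹:
  [  1.0593    0.1261    0.0726    0.0623    0.0596    0.0493    0.1181    0.0808]
  [  0.1121    1.0635    0.0612    0.0672    0.0728    0.0347    0.0771    0.0586]
  [  0.0846    0.0628    1.0451    0.0705    0.0442    0.0370    0.0304    0.0410]
  [  0.1344    0.0667    0.0409    1.0804    0.1485    0.0865    0.1050    0.0837]
  [  0.1470    0.1242    0.1156    0.1219    1.1387    0.1046    0.0708    0.1535]
  [  0.0806    0.0745    0.0535    0.1251    0.1128    1.0711    0.0380    0.0972]
  [  0.1285    0.1541    0.0777    0.1012    0.1593    0.1224    1.1119    0.0917]
  [  0.0720    0.0969    0.0353    0.1003    0.1163    0.1240    0.0372    1.1215]
Total output x = L · d:
  x_0 = 1.0593·70 + 0.1261·50 + 0.0726·90 + 0.0623·33 + 0.0596·76 + 0.0493·86 + 0.1181·95 + 0.0808·91 = 116.3747
  x_1 = 0.1121·70 + 1.0635·50 + 0.0612·90 + 0.0672·33 + 0.0728·76 + 0.0347·86 + 0.0771·95 + 0.0586·91 = 89.9139
  x_2 = 0.0846·70 + 0.0628·50 + 1.0451·90 + 0.0705·33 + 0.0442·76 + 0.0370·86 + 0.0304·95 + 0.0410·91 = 118.5944
  x_3 = 0.1344·70 + 0.0667·50 + 0.0409·90 + 1.0804·33 + 0.1485·76 + 0.0865·86 + 0.1050·95 + 0.0837·91 = 88.3956
  x_4 = 0.1470·70 + 0.1242·50 + 0.1156·90 + 0.1219·33 + 1.1387·76 + 0.1046·86 + 0.0708·95 + 0.1535·91 = 147.1579
  x_5 = 0.0806·70 + 0.0745·50 + 0.0535·90 + 0.1251·33 + 0.1128·76 + 1.0711·86 + 0.0380·95 + 0.0972·91 = 131.4480
  x_6 = 0.1285·70 + 0.1541·50 + 0.0777·90 + 0.1012·33 + 0.1593·76 + 0.1224·86 + 1.1119·95 + 0.0917·91 = 163.6465
  x_7 = 0.0720·70 + 0.0969·50 + 0.0353·90 + 0.1003·33 + 0.1163·76 + 0.1240·86 + 0.0372·95 + 1.1215·91 = 141.4604

L[3,5] = 0.0865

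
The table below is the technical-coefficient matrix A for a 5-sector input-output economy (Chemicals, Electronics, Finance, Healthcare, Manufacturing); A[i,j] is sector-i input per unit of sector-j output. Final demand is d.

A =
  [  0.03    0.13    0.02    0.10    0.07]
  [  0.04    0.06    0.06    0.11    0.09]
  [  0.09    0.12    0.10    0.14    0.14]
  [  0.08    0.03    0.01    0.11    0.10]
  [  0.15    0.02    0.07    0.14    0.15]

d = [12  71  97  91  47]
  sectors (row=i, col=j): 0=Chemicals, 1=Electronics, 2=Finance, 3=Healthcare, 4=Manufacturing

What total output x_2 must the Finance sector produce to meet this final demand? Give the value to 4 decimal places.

162.7244

Form M = I − A:
  [  0.97   -0.13   -0.02   -0.10   -0.07]
  [ -0.04    0.94   -0.06   -0.11   -0.09]
  [ -0.09   -0.12    0.90   -0.14   -0.14]
  [ -0.08   -0.03   -0.01    0.89   -0.10]
  [ -0.15   -0.02   -0.07   -0.14    0.85]
Leontief inverse L = M⁻¹:
  [  1.0767    0.1632    0.0471    0.1696    0.1336]
  [  0.0937    1.0976    0.0898    0.1856    0.1606]
  [  0.1754    0.1849    1.1501    0.2635    0.2544]
  [  0.1275    0.0628    0.0326    1.1761    0.1609]
  [  0.2277    0.0802    0.1105    0.2497    1.2513]
Total output x = L · d:
  x_0 = 1.0767·12 + 0.1632·71 + 0.0471·97 + 0.1696·91 + 0.1336·47 = 50.7846
  x_1 = 0.0937·12 + 1.0976·71 + 0.0898·97 + 0.1856·91 + 0.1606·47 = 112.1984
  x_2 = 0.1754·12 + 0.1849·71 + 1.1501·97 + 0.2635·91 + 0.2544·47 = 162.7244
  x_3 = 0.1275·12 + 0.0628·71 + 0.0326·97 + 1.1761·91 + 0.1609·47 = 123.7344
  x_4 = 0.2277·12 + 0.0802·71 + 0.1105·97 + 0.2497·91 + 1.2513·47 = 100.6767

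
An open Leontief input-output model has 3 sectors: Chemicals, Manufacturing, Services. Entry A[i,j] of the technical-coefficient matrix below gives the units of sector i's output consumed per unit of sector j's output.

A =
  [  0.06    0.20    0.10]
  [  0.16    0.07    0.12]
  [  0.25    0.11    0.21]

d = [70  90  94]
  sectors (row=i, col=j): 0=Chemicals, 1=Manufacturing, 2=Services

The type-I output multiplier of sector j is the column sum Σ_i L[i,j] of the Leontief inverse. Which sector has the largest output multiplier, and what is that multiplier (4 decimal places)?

Form M = I − A:
  [  0.94   -0.20   -0.10]
  [ -0.16    0.93   -0.12]
  [ -0.25   -0.11    0.79]
Leontief inverse L = M⁻¹:
  [  1.1601    0.2717    0.1881]
  [  0.2515    1.1538    0.2071]
  [  0.4021    0.2467    1.3542]
Total output x = L · d:
  x_0 = 1.1601·70 + 0.2717·90 + 0.1881·94 = 123.3487
  x_1 = 0.2515·70 + 1.1538·90 + 0.2071·94 = 140.9172
  x_2 = 0.4021·70 + 0.2467·90 + 1.3542·94 = 177.6431
Output multipliers (column sums of L):
  Chemicals: 1.8137
  Manufacturing: 1.6722
  Services: 1.7494

Chemicals (1.8137)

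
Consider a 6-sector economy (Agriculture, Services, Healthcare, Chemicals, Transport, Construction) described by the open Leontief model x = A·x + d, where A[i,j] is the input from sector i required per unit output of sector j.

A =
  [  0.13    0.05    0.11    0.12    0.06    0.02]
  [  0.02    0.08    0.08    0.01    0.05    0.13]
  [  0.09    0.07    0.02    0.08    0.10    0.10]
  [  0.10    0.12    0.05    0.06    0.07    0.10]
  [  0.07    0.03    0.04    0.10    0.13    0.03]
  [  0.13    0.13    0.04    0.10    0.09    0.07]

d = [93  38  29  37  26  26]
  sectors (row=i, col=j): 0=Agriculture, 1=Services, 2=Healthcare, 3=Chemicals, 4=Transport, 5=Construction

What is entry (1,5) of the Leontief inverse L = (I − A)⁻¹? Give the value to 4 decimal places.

Form M = I − A:
  [  0.87   -0.05   -0.11   -0.12   -0.06   -0.02]
  [ -0.02    0.92   -0.08   -0.01   -0.05   -0.13]
  [ -0.09   -0.07    0.98   -0.08   -0.10   -0.10]
  [ -0.10   -0.12   -0.05    0.94   -0.07   -0.10]
  [ -0.07   -0.03   -0.04   -0.10    0.87   -0.03]
  [ -0.13   -0.13   -0.04   -0.10   -0.09    0.93]
Leontief inverse L = M⁻¹:
  [  1.2152    0.1204    0.1651    0.1939    0.1342    0.0859]
  [  0.0818    1.1381    0.1173    0.0637    0.1087    0.1838]
  [  0.1689    0.1384    1.0718    0.1495    0.1714    0.1598]
  [  0.1825    0.1942    0.1069    1.1316    0.1446    0.1689]
  [  0.1370    0.0849    0.0825    0.1609    1.1944    0.0795]
  [  0.2214    0.2110    0.1050    0.1797    0.1724    1.1457]
Total output x = L · d:
  x_0 = 1.2152·93 + 0.1204·38 + 0.1651·29 + 0.1939·37 + 0.1342·26 + 0.0859·26 = 135.2714
  x_1 = 0.0818·93 + 1.1381·38 + 0.1173·29 + 0.0637·37 + 0.1087·26 + 0.1838·26 = 64.2200
  x_2 = 0.1689·93 + 0.1384·38 + 1.0718·29 + 0.1495·37 + 0.1714·26 + 0.1598·26 = 66.1924
  x_3 = 0.1825·93 + 0.1942·38 + 0.1069·29 + 1.1316·37 + 0.1446·26 + 0.1689·26 = 77.4695
  x_4 = 0.1370·93 + 0.0849·38 + 0.0825·29 + 0.1609·37 + 1.1944·26 + 0.0795·26 = 57.4340
  x_5 = 0.2214·93 + 0.2110·38 + 0.1050·29 + 0.1797·37 + 0.1724·26 + 1.1457·26 = 72.5780

L[1,5] = 0.1838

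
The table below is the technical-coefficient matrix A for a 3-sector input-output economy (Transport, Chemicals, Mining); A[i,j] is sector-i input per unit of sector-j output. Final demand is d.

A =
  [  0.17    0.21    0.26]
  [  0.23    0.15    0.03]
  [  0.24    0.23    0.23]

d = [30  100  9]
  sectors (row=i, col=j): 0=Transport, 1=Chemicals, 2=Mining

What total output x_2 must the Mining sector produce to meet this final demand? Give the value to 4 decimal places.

87.3862

Form M = I − A:
  [  0.83   -0.21   -0.26]
  [ -0.23    0.85   -0.03]
  [ -0.24   -0.23    0.77]
Leontief inverse L = M⁻¹:
  [  1.4990    0.5127    0.5261]
  [  0.4266    1.3349    0.1961]
  [  0.5947    0.5586    1.5213]
Total output x = L · d:
  x_0 = 1.4990·30 + 0.5127·100 + 0.5261·9 = 100.9782
  x_1 = 0.4266·30 + 1.3349·100 + 0.1961·9 = 148.0548
  x_2 = 0.5947·30 + 0.5586·100 + 1.5213·9 = 87.3862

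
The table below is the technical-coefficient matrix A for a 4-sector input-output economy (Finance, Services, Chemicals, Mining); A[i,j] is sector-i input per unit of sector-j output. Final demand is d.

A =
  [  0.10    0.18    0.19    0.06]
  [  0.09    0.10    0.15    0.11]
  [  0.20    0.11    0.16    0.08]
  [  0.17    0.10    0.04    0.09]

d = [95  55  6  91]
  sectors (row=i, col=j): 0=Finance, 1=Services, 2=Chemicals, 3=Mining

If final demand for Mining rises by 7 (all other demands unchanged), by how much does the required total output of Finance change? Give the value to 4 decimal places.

Form M = I − A:
  [  0.90   -0.18   -0.19   -0.06]
  [ -0.09    0.90   -0.15   -0.11]
  [ -0.20   -0.11    0.84   -0.08]
  [ -0.17   -0.10   -0.04    0.91]
Leontief inverse L = M⁻¹:
  [  1.2467    0.3080    0.3441    0.1497]
  [  0.2164    1.2083    0.2735    0.1844]
  [  0.3511    0.2507    1.3227    0.1697]
  [  0.2721    0.2013    0.1525    1.1546]
Total output x = L · d:
  x_0 = 1.2467·95 + 0.3080·55 + 0.3441·6 + 0.1497·91 = 151.0592
  x_1 = 0.2164·95 + 1.2083·55 + 0.2735·6 + 0.1844·91 = 105.4379
  x_2 = 0.3511·95 + 0.2507·55 + 1.3227·6 + 0.1697·91 = 70.5268
  x_3 = 0.2721·95 + 0.2013·55 + 0.1525·6 + 1.1546·91 = 142.9065
Δx_0 = L[0,3] · Δd_3 = 0.1497 · 7 = 1.0478

1.0478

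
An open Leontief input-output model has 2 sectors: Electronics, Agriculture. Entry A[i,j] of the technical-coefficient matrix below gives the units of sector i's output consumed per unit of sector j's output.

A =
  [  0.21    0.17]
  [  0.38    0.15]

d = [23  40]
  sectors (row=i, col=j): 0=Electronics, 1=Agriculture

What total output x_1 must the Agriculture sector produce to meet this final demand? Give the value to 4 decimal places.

Form M = I − A:
  [  0.79   -0.17]
  [ -0.38    0.85]
Leontief inverse L = M⁻¹:
  [  1.4006    0.2801]
  [  0.6261    1.3017]
Total output x = L · d:
  x_0 = 1.4006·23 + 0.2801·40 = 43.4174
  x_1 = 0.6261·23 + 1.3017·40 = 66.4689

66.4689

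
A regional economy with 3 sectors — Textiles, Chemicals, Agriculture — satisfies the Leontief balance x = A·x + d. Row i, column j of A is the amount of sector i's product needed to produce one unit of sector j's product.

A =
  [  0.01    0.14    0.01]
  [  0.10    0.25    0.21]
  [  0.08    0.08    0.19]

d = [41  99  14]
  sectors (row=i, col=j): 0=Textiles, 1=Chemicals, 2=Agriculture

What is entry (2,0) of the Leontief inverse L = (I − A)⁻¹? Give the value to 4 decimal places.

Form M = I − A:
  [  0.99   -0.14   -0.01]
  [ -0.10    0.75   -0.21]
  [ -0.08   -0.08    0.81]
Leontief inverse L = M⁻¹:
  [  1.0356    0.2002    0.0647]
  [  0.1715    1.4044    0.3662]
  [  0.1192    0.1585    1.2771]
Total output x = L · d:
  x_0 = 1.0356·41 + 0.2002·99 + 0.0647·14 = 63.1833
  x_1 = 0.1715·41 + 1.4044·99 + 0.3662·14 = 151.1924
  x_2 = 0.1192·41 + 0.1585·99 + 1.2771·14 = 38.4569

L[2,0] = 0.1192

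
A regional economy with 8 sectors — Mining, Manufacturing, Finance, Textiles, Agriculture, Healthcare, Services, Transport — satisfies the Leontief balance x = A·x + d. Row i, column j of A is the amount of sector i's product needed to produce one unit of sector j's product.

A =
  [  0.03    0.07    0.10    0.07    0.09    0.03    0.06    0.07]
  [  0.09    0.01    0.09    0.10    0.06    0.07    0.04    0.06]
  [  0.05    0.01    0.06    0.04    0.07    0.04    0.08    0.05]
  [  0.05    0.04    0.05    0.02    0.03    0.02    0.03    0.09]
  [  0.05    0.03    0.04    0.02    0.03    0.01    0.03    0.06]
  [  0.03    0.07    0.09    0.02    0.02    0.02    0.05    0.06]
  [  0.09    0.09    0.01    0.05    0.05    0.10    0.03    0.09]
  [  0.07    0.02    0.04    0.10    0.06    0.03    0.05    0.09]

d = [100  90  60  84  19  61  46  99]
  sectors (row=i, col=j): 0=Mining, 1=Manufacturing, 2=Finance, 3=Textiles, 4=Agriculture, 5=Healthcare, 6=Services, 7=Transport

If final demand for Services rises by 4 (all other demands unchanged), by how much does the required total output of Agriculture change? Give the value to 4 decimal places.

0.2116

Form M = I − A:
  [  0.97   -0.07   -0.10   -0.07   -0.09   -0.03   -0.06   -0.07]
  [ -0.09    0.99   -0.09   -0.10   -0.06   -0.07   -0.04   -0.06]
  [ -0.05   -0.01    0.94   -0.04   -0.07   -0.04   -0.08   -0.05]
  [ -0.05   -0.04   -0.05    0.98   -0.03   -0.02   -0.03   -0.09]
  [ -0.05   -0.03   -0.04   -0.02    0.97   -0.01   -0.03   -0.06]
  [ -0.03   -0.07   -0.09   -0.02   -0.02    0.98   -0.05   -0.06]
  [ -0.09   -0.09   -0.01   -0.05   -0.05   -0.10    0.97   -0.09]
  [ -0.07   -0.02   -0.04   -0.10   -0.06   -0.03   -0.05    0.91]
Leontief inverse L = M⁻¹:
  [  1.0823    0.1034    0.1500    0.1169    0.1361    0.0649    0.1016    0.1332]
  [  0.1371    1.0474    0.1428    0.1436    0.1063    0.1011    0.0828    0.1235]
  [  0.0893    0.0406    1.0976    0.0747    0.1056    0.0675    0.1119    0.0997]
  [  0.0840    0.0623    0.0840    1.0548    0.0624    0.0426    0.0582    0.1322]
  [  0.0776    0.0489    0.0678    0.0478    1.0567    0.0287    0.0529    0.0944]
  [  0.0686    0.0937    0.1273    0.0570    0.0554    1.0477    0.0815    0.1049]
  [  0.1401    0.1275    0.0673    0.1008    0.0963    0.1332    1.0713    0.1539]
  [  0.1145    0.0529    0.0845    0.1419    0.1011    0.0586    0.0860    1.1489]
Total output x = L · d:
  x_0 = 1.0823·100 + 0.1034·90 + 0.1500·60 + 0.1169·84 + 0.1361·19 + 0.0649·61 + 0.1016·46 + 0.1332·99 = 160.7565
  x_1 = 0.1371·100 + 1.0474·90 + 0.1428·60 + 0.1436·84 + 0.1063·19 + 0.1011·61 + 0.0828·46 + 0.1235·99 = 152.8329
  x_2 = 0.0893·100 + 0.0406·90 + 1.0976·60 + 0.0747·84 + 0.1056·19 + 0.0675·61 + 0.1119·46 + 0.0997·99 = 105.8640
  x_3 = 0.0840·100 + 0.0623·90 + 0.0840·60 + 1.0548·84 + 0.0624·19 + 0.0426·61 + 0.0582·46 + 0.1322·99 = 127.1893
  x_4 = 0.0776·100 + 0.0489·90 + 0.0678·60 + 0.0478·84 + 1.0567·19 + 0.0287·61 + 0.0529·46 + 0.0944·99 = 53.8423
  x_5 = 0.0686·100 + 0.0937·90 + 0.1273·60 + 0.0570·84 + 0.0554·19 + 1.0477·61 + 0.0815·46 + 0.1049·99 = 106.8127
  x_6 = 0.1401·100 + 0.1275·90 + 0.0673·60 + 0.1008·84 + 0.0963·19 + 0.1332·61 + 1.0713·46 + 0.1539·99 = 112.4642
  x_7 = 0.1145·100 + 0.0529·90 + 0.0845·60 + 0.1419·84 + 0.1011·19 + 0.0586·61 + 0.0860·46 + 1.1489·99 = 156.3970
Δx_4 = L[4,6] · Δd_6 = 0.0529 · 4 = 0.2116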